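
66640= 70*952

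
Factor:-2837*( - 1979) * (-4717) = - 26483233291 = -53^1*89^1  *1979^1*2837^1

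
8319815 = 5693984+2625831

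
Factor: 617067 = 3^2*11^1*23^1*271^1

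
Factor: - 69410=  - 2^1*5^1*11^1*631^1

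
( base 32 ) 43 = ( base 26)51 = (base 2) 10000011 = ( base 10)131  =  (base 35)3Q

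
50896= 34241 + 16655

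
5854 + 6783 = 12637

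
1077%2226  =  1077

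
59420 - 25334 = 34086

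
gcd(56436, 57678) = 6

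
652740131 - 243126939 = 409613192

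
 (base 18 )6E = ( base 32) 3Q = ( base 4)1322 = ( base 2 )1111010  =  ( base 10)122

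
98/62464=49/31232 = 0.00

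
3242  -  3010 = 232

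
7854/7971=2618/2657 = 0.99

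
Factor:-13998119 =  - 13998119^1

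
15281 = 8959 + 6322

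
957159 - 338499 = 618660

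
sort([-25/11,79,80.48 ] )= [ - 25/11, 79, 80.48 ] 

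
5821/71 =81 + 70/71 =81.99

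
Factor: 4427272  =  2^3*37^1*14957^1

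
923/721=1 + 202/721  =  1.28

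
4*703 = 2812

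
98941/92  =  98941/92 = 1075.45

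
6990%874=872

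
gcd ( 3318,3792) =474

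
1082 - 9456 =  - 8374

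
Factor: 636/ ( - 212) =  - 3= -3^1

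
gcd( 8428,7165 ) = 1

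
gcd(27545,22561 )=7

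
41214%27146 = 14068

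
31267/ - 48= -652 + 29/48 = -  651.40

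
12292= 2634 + 9658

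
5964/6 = 994 =994.00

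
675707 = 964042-288335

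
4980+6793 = 11773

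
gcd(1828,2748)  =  4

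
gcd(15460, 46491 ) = 1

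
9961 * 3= 29883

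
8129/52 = 156+17/52= 156.33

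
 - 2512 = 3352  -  5864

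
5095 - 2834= 2261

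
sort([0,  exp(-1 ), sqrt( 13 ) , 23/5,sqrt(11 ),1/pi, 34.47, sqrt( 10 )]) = [0, 1/pi,  exp( - 1), sqrt( 10 ),sqrt( 11 ), sqrt(13),23/5,34.47] 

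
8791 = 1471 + 7320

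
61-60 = 1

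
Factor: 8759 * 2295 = 20101905 = 3^3*5^1 * 17^1* 19^1 * 461^1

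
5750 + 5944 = 11694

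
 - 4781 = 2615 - 7396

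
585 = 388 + 197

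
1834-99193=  - 97359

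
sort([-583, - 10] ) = [ - 583, - 10]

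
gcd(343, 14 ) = 7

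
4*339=1356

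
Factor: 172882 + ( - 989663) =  - 7^2*79^1*211^1 = -816781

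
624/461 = 1 + 163/461 = 1.35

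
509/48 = 509/48  =  10.60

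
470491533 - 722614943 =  - 252123410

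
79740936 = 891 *89496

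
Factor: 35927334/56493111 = 2^1 * 3^2*23^1*107^(  -  1)*28927^1*175991^( - 1)=11975778/18831037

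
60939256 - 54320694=6618562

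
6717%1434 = 981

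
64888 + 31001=95889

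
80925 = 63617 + 17308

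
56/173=56/173 =0.32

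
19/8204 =19/8204 = 0.00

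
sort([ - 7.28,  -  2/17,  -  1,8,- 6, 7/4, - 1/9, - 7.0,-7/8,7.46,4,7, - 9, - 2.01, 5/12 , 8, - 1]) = [ - 9, - 7.28,-7.0, - 6  , - 2.01,  -  1,-1, - 7/8, - 2/17, - 1/9 , 5/12,7/4,4, 7 , 7.46,8,8]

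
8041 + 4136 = 12177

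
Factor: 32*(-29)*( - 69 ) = 64032= 2^5  *3^1*23^1*29^1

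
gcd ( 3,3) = 3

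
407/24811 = 407/24811 = 0.02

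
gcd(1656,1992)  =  24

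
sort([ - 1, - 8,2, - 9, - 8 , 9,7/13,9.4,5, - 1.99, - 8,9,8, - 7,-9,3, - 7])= [ - 9 , - 9, - 8,-8, - 8, - 7, - 7,  -  1.99, - 1,  7/13,2,3 , 5,8,9 , 9,9.4 ]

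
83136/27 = 27712/9 = 3079.11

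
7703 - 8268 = - 565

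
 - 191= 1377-1568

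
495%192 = 111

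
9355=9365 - 10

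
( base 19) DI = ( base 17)FA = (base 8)411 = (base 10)265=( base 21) cd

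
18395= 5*3679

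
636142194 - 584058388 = 52083806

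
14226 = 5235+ 8991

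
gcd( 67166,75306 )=22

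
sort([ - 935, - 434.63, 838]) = [ - 935, - 434.63, 838]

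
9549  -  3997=5552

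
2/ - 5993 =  - 1 + 5991/5993= - 0.00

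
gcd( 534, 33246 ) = 6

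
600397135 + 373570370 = 973967505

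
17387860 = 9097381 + 8290479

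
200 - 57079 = - 56879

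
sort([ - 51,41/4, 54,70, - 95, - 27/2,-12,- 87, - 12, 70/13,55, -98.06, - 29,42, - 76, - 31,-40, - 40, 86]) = [ - 98.06,-95, - 87, - 76 , - 51, - 40, - 40 ,-31, - 29, - 27/2, - 12, - 12, 70/13, 41/4,42 , 54,55, 70,86]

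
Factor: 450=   2^1*3^2*5^2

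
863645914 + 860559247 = 1724205161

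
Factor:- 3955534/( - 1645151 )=2^1*11^1*19^1*9463^1*1645151^( - 1 ) 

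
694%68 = 14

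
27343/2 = 27343/2 = 13671.50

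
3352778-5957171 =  - 2604393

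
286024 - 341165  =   - 55141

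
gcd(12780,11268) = 36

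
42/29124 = 7/4854  =  0.00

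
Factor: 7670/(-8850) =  - 13/15= - 3^(  -  1 )*5^(-1 ) * 13^1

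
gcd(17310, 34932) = 6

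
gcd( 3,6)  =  3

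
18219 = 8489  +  9730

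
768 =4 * 192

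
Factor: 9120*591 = 5389920  =  2^5*3^2*5^1*19^1*197^1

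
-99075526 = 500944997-600020523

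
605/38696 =605/38696= 0.02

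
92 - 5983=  - 5891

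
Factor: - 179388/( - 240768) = 2^( - 5 )* 3^1*19^(  -  1)*151^1 = 453/608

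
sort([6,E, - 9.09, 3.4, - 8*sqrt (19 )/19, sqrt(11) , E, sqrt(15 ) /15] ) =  [-9.09,-8 * sqrt(19)/19 , sqrt(15 ) /15,E, E,  sqrt(11),3.4,6] 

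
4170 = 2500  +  1670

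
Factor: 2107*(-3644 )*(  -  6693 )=2^2*3^1*7^2*23^1*  43^1 * 97^1 *911^1 = 51388238244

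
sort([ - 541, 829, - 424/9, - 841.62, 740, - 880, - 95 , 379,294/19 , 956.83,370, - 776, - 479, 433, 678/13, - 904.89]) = [ - 904.89,-880, - 841.62, - 776, - 541, - 479, - 95, - 424/9,294/19 , 678/13,370, 379, 433,740, 829,956.83]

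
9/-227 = -9/227 = - 0.04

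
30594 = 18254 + 12340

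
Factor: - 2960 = - 2^4* 5^1 * 37^1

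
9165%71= 6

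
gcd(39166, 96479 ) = 1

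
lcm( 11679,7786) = 23358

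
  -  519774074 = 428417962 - 948192036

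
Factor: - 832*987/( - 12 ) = 68432= 2^4*7^1*13^1*47^1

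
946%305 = 31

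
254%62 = 6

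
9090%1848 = 1698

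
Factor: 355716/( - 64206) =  - 482/87= -2^1 * 3^( - 1)*29^( - 1) * 241^1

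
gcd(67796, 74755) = 1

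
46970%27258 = 19712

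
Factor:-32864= -2^5*13^1*79^1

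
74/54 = 37/27=1.37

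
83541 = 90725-7184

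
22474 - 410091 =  - 387617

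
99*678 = 67122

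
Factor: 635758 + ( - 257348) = 2^1*5^1*79^1 * 479^1 =378410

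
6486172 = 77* 84236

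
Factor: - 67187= - 67187^1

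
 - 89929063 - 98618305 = - 188547368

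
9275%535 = 180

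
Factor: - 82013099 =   -  7^1 * 11716157^1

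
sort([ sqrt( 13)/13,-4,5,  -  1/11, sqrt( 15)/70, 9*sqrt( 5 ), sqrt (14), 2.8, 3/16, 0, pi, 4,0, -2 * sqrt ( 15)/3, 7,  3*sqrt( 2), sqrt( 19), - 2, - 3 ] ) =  [ - 4, - 3, - 2 * sqrt (15 ) /3,-2, - 1/11,0, 0 , sqrt (15)/70,  3/16, sqrt(13 )/13, 2.8, pi, sqrt( 14),4,  3*sqrt (2), sqrt(19), 5 , 7,  9*sqrt( 5)] 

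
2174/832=1087/416  =  2.61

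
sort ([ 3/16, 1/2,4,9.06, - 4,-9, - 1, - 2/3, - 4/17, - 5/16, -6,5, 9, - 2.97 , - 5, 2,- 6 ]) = [ - 9, - 6,  -  6, - 5, - 4, - 2.97, - 1, - 2/3, - 5/16, - 4/17,3/16,1/2, 2, 4, 5, 9, 9.06]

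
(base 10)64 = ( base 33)1V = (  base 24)2G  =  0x40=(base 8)100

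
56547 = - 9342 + 65889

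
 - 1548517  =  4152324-5700841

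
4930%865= 605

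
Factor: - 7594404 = - 2^2*3^1*29^1 * 139^1 * 157^1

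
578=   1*578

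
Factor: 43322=2^1*21661^1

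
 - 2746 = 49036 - 51782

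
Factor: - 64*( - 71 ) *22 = 2^7*11^1*71^1  =  99968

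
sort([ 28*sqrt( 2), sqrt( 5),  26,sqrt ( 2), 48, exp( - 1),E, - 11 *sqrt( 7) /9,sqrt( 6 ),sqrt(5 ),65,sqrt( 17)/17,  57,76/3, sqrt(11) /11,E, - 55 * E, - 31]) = [ - 55  *  E, - 31, - 11*sqrt(7) /9,sqrt( 17)/17,sqrt( 11) /11,  exp(  -  1 ),sqrt( 2 ),sqrt( 5),  sqrt (5 ),sqrt( 6) , E,E,  76/3,26,28*  sqrt(2),48,  57,65]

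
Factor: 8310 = 2^1*3^1*5^1*277^1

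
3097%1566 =1531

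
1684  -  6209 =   -  4525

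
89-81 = 8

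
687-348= 339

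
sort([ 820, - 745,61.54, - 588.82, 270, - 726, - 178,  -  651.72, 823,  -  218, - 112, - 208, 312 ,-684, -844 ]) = [-844, - 745, - 726,  -  684,-651.72, -588.82, - 218, - 208 , - 178, -112,61.54, 270,312,820,  823]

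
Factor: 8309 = 7^1*1187^1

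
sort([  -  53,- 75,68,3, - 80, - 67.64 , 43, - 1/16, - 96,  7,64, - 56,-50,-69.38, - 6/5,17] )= [ - 96, - 80,  -  75,  -  69.38,-67.64 ,-56 ,  -  53,-50,  -  6/5, - 1/16,  3,7,17,43, 64, 68] 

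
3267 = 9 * 363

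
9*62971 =566739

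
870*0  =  0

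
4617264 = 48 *96193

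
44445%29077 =15368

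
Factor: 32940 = 2^2*3^3*5^1*61^1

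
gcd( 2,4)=2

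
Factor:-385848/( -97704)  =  233/59 = 59^( - 1 )*233^1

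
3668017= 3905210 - 237193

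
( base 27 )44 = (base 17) 6a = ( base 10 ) 112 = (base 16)70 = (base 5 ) 422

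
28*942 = 26376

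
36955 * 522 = 19290510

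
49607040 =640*77511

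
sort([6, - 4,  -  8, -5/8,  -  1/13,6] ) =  [  -  8 , - 4, - 5/8, - 1/13, 6,6] 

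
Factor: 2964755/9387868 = 2^( - 2)*5^1 * 7^(-1 )*349^1*1699^1*335281^( -1)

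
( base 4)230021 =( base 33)2JK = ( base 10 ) 2825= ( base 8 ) 5411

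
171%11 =6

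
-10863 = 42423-53286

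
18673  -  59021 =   -  40348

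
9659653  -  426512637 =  - 416852984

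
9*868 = 7812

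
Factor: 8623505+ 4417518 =13041023 = 17^1*23^1*33353^1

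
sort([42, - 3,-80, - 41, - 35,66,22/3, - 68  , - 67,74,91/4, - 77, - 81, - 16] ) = [ -81,-80, - 77 , - 68,  -  67 , - 41,  -  35, - 16, - 3, 22/3,91/4,42,  66,74 ] 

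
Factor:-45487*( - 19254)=875806698 = 2^1*3^1*13^1*3209^1*3499^1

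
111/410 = 111/410=0.27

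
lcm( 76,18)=684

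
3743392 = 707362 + 3036030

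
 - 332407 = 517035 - 849442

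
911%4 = 3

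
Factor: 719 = 719^1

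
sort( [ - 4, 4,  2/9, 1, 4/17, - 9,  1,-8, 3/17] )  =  [ - 9, - 8, - 4,3/17,2/9, 4/17, 1  ,  1, 4 ] 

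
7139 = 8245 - 1106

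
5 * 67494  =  337470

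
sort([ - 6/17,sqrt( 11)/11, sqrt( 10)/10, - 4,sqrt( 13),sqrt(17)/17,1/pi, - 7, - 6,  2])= [- 7, - 6, - 4, - 6/17,sqrt(17) /17,sqrt(11)/11, sqrt (10)/10, 1/pi,2,sqrt( 13)] 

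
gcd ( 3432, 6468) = 132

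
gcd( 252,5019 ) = 21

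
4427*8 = 35416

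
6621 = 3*2207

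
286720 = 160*1792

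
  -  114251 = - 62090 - 52161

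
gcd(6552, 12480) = 312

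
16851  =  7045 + 9806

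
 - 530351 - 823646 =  - 1353997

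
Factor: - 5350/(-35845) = 10/67 = 2^1*5^1*67^(  -  1) 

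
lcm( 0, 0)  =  0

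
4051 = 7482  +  -3431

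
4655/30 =931/6=155.17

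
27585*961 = 26509185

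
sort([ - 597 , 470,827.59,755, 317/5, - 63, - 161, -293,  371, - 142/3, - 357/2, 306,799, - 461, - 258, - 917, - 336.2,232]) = [ - 917, -597,-461, - 336.2 , - 293, - 258,- 357/2 , - 161 , - 63, - 142/3,317/5 , 232, 306,371,470 , 755 , 799, 827.59] 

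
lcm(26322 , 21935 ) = 131610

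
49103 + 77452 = 126555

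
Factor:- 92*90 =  - 8280 = -2^3*3^2*5^1*23^1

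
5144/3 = 5144/3 = 1714.67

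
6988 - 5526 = 1462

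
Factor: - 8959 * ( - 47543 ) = 425937737 = 17^2*31^1*47543^1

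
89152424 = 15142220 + 74010204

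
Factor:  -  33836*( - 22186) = 750685496 = 2^3*11^1*769^1*11093^1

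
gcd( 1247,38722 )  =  1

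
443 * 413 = 182959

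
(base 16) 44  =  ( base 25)2I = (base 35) 1X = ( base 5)233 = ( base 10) 68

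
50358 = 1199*42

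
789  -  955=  - 166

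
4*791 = 3164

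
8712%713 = 156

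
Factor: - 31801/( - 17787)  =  59/33=3^(  -  1)*11^( - 1)*59^1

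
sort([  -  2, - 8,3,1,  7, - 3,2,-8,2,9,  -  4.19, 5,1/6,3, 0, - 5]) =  [ - 8,-8, -5, -4.19,-3, - 2,0, 1/6 , 1,2,2,3, 3,  5,7,9 ]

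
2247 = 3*749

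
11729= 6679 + 5050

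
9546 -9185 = 361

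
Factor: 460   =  2^2*5^1*23^1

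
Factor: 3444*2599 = 2^2*3^1*7^1*23^1*41^1 * 113^1 = 8950956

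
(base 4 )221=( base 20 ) 21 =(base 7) 56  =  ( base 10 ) 41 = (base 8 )51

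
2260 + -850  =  1410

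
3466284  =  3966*874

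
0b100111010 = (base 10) 314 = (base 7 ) 626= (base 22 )E6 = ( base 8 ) 472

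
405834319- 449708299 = -43873980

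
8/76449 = 8/76449  =  0.00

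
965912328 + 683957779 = 1649870107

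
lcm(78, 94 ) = 3666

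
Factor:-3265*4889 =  - 5^1*653^1 * 4889^1 = - 15962585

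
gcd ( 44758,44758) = 44758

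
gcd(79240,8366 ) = 2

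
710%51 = 47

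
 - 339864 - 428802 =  - 768666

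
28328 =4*7082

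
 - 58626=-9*6514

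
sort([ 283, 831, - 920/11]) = [ - 920/11,283 , 831] 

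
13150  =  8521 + 4629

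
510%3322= 510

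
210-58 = 152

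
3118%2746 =372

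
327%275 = 52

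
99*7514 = 743886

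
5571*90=501390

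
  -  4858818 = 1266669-6125487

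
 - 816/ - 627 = 1 + 63/209 = 1.30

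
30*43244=1297320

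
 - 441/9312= - 1 + 2957/3104 = - 0.05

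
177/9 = 59/3 = 19.67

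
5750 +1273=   7023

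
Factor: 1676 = 2^2*419^1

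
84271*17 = 1432607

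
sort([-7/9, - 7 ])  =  [ - 7,-7/9]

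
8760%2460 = 1380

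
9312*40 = 372480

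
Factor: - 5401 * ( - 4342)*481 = 11279999302= 2^1*11^1*13^2  *  37^1  *167^1* 491^1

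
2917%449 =223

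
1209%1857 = 1209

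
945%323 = 299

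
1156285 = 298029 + 858256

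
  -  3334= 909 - 4243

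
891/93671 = 891/93671 = 0.01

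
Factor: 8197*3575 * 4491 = 3^2*5^2 * 7^1 * 11^1*13^1*499^1*1171^1 = 131605499025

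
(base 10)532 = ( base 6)2244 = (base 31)H5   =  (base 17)1E5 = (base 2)1000010100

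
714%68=34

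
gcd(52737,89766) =3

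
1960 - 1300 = 660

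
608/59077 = 608/59077  =  0.01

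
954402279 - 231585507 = 722816772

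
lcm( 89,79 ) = 7031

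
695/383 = 695/383 = 1.81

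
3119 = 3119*1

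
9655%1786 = 725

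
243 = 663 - 420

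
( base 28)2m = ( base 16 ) 4E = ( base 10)78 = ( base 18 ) 46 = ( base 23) 39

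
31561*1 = 31561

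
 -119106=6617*( - 18)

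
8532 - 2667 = 5865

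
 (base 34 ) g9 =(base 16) 229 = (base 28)jl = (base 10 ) 553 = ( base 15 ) 26d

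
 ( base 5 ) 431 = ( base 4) 1310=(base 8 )164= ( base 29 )40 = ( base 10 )116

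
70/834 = 35/417 = 0.08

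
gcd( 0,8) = 8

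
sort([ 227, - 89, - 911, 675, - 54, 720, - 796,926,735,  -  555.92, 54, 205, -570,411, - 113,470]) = [ - 911, - 796, - 570,-555.92, - 113,-89, -54,  54, 205,227, 411,470,675,720,735,926] 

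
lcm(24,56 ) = 168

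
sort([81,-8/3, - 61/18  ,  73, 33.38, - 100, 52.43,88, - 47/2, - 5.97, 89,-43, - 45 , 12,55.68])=[  -  100,-45, - 43, - 47/2 , - 5.97,-61/18, - 8/3,12,33.38, 52.43,  55.68,73,81, 88  ,  89 ] 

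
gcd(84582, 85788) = 18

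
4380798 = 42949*102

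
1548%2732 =1548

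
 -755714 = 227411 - 983125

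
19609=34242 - 14633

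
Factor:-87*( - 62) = 2^1*3^1*29^1*31^1 = 5394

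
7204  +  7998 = 15202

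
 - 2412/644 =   -  4+41/161 = - 3.75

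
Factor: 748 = 2^2 * 11^1*17^1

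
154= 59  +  95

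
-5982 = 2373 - 8355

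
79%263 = 79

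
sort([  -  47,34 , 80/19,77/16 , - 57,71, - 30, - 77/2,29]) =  [ - 57,-47, - 77/2, - 30,80/19, 77/16,29 , 34, 71 ] 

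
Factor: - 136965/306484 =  - 345/772 = - 2^ ( - 2 )* 3^1 * 5^1*23^1*193^ ( - 1 )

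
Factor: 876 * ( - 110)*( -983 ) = 2^3 *3^1*5^1*11^1*73^1*983^1 = 94721880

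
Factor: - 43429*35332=-1534433428 =- 2^2*11^2*73^1*137^1*317^1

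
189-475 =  - 286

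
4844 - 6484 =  - 1640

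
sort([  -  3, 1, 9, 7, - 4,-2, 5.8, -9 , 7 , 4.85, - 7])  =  [-9,  -  7, - 4, - 3, - 2, 1,4.85,5.8, 7, 7, 9 ] 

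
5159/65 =79+24/65 = 79.37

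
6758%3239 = 280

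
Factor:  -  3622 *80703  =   - 292306266 =-2^1 *3^3 * 7^2*61^1*1811^1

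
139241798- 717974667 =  - 578732869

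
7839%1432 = 679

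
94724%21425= 9024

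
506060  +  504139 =1010199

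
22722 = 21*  1082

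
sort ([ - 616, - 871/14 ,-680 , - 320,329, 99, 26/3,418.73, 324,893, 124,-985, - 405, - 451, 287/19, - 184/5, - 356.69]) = [ - 985, - 680, - 616, - 451, - 405, -356.69,-320, - 871/14, - 184/5, 26/3, 287/19,99, 124,324, 329, 418.73, 893 ] 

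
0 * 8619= 0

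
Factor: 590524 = 2^2*11^1*13421^1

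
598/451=598/451  =  1.33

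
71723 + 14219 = 85942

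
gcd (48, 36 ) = 12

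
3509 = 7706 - 4197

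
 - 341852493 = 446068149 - 787920642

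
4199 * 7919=33251881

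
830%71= 49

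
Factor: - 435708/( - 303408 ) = 247/172 = 2^( - 2) * 13^1*19^1*43^( - 1 )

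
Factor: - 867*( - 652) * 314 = 177499176 = 2^3* 3^1*17^2 *157^1 * 163^1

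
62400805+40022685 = 102423490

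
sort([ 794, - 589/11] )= [ - 589/11,794] 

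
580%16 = 4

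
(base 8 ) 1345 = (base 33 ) mf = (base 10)741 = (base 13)450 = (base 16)2e5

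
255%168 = 87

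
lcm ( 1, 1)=1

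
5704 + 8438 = 14142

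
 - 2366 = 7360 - 9726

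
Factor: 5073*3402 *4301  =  2^1 * 3^6*7^1*11^1*17^1  *  19^1*23^1 * 89^1 = 74228146146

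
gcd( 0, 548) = 548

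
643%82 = 69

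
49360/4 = 12340=12340.00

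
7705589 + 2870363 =10575952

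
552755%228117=96521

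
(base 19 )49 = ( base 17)50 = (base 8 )125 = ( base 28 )31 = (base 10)85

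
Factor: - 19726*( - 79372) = 2^3*7^1 * 1409^1*19843^1 = 1565692072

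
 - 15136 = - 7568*2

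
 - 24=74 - 98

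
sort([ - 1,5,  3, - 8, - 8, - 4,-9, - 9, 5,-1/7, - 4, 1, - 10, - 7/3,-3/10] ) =[ - 10, - 9,-9, - 8, - 8, - 4,  -  4  , - 7/3, - 1, - 3/10, - 1/7  ,  1,3,5, 5]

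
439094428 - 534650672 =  - 95556244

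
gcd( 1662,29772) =6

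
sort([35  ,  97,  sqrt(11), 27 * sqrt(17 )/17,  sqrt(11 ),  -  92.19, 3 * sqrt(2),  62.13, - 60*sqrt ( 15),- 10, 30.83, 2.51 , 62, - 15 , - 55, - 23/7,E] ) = [ - 60*sqrt( 15), - 92.19, - 55,-15, - 10, - 23/7, 2.51,E, sqrt( 11),sqrt( 11), 3*sqrt( 2),27 * sqrt (17)/17,30.83, 35, 62, 62.13,  97]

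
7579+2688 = 10267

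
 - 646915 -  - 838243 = 191328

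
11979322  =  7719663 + 4259659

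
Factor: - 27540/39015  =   -2^2*3^1 * 17^( - 1 ) = - 12/17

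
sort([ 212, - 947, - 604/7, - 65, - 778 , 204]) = [  -  947, - 778, - 604/7,  -  65, 204,212 ] 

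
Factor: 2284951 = 2284951^1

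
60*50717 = 3043020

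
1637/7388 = 1637/7388 = 0.22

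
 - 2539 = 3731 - 6270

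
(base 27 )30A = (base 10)2197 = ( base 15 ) 9b7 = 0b100010010101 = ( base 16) 895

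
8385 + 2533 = 10918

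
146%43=17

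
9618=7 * 1374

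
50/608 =25/304= 0.08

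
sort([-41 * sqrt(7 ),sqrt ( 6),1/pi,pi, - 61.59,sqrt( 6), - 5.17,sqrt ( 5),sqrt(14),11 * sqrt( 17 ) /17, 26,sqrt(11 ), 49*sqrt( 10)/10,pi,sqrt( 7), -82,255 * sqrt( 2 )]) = [ - 41*sqrt( 7), - 82, -61.59, - 5.17  ,  1/pi,sqrt ( 5 ),sqrt ( 6),sqrt (6), sqrt(7), 11 * sqrt(17) /17,  pi, pi , sqrt( 11) , sqrt( 14 ),49*sqrt( 10)/10 , 26, 255*sqrt(2)]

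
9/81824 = 9/81824=0.00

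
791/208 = 791/208= 3.80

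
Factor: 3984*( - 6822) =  - 27178848 = -2^5*3^3*83^1*379^1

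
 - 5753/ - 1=5753/1= 5753.00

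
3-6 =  - 3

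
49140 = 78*630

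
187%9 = 7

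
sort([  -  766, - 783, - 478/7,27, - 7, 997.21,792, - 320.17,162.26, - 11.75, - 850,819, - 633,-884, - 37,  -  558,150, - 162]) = [ - 884, - 850, - 783,  -  766,-633, - 558,  -  320.17, - 162, - 478/7, - 37, - 11.75,-7, 27, 150,162.26,792,819,997.21]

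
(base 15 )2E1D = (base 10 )9928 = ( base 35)83N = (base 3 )111121201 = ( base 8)23310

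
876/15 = 58 + 2/5 = 58.40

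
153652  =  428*359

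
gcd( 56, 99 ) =1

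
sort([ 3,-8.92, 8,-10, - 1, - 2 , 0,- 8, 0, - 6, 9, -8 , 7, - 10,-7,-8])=[-10, - 10  ,  -  8.92, - 8, - 8, - 8, - 7,  -  6, - 2,-1, 0,0,3 , 7 , 8, 9 ]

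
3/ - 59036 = - 3/59036 =- 0.00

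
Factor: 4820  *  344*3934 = 2^6*5^1*7^1*43^1*241^1*281^1 = 6522886720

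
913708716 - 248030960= 665677756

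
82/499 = 82/499 = 0.16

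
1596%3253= 1596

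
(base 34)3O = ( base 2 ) 1111110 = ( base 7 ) 240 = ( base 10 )126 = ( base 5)1001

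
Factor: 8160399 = 3^3*13^1*67^1*347^1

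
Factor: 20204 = 2^2*5051^1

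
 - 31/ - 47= 31/47=0.66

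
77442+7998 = 85440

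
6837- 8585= - 1748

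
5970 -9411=-3441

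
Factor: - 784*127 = - 99568 = - 2^4* 7^2  *127^1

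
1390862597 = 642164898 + 748697699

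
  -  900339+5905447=5005108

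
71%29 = 13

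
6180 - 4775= 1405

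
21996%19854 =2142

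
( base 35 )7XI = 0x2614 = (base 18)1C1A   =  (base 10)9748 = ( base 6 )113044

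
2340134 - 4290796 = -1950662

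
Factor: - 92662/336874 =-107^1*389^ (-1)=-107/389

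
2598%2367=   231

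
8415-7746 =669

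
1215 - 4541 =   -  3326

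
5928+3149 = 9077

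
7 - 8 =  - 1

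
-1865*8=-14920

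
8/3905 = 8/3905 = 0.00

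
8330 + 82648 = 90978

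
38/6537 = 38/6537 =0.01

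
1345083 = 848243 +496840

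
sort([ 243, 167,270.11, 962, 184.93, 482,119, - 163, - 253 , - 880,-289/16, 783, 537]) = [ -880,  -  253, - 163,-289/16, 119, 167,184.93,  243, 270.11,482,  537,783, 962]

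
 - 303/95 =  - 4 + 77/95 = - 3.19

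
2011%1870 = 141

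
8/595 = 8/595 = 0.01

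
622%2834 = 622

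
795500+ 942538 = 1738038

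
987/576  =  1 + 137/192 =1.71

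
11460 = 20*573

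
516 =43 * 12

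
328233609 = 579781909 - 251548300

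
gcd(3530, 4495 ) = 5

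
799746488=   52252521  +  747493967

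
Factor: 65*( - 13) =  - 5^1*13^2 = - 845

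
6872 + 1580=8452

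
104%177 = 104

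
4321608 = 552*7829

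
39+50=89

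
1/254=1/254 = 0.00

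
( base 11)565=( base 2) 1010100100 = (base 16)2A4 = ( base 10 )676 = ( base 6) 3044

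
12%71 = 12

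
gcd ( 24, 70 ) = 2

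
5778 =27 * 214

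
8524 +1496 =10020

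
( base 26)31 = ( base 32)2f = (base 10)79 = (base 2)1001111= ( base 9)87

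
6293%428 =301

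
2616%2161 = 455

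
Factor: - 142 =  - 2^1 * 71^1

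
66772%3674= 640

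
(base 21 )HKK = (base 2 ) 1111100000001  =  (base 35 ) 6gr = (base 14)2c6d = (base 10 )7937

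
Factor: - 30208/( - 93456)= 32/99 = 2^5*3^ (-2 )*11^ ( - 1 ) 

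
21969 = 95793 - 73824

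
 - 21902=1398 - 23300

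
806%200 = 6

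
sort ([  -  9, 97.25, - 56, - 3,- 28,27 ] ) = [ -56  , - 28, - 9, - 3, 27,97.25 ]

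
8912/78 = 114+10/39 = 114.26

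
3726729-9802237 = -6075508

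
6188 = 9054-2866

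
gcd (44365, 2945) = 95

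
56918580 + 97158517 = 154077097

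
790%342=106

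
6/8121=2/2707 =0.00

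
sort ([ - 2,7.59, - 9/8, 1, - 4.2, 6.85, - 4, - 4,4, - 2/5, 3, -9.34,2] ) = [- 9.34, - 4.2, - 4, - 4,-2,-9/8, - 2/5, 1, 2,3 , 4,6.85,7.59 ] 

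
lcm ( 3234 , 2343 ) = 229614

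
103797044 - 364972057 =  - 261175013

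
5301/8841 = 1767/2947 = 0.60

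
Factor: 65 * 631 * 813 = 33345195 = 3^1 * 5^1 * 13^1 * 271^1*631^1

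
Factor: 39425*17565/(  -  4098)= -230833375/1366 = - 2^ ( - 1)*5^3*19^1*83^1 * 683^(-1 ) * 1171^1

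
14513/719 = 14513/719= 20.18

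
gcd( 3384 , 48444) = 12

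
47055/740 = 63+87/148 = 63.59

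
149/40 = 149/40 = 3.73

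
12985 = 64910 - 51925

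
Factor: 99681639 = 3^1*229^1*373^1*389^1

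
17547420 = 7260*2417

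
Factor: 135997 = 31^1 * 41^1*107^1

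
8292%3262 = 1768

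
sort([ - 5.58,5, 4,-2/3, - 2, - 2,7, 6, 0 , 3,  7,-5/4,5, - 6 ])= [- 6 , - 5.58 ,-2, - 2, - 5/4, - 2/3,0, 3 , 4,5, 5 , 6,7,  7]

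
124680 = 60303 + 64377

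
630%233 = 164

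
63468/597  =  106+62/199  =  106.31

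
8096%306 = 140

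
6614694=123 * 53778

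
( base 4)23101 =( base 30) o1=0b1011010001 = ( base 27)QJ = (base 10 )721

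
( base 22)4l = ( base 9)131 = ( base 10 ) 109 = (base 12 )91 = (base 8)155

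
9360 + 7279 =16639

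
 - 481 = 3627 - 4108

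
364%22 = 12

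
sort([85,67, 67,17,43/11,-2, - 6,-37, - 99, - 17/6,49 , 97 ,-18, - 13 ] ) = [-99,  -  37, - 18,  -  13,-6, - 17/6, - 2,43/11,17, 49,67,67,85, 97 ]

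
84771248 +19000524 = 103771772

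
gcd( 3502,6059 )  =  1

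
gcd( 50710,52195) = 55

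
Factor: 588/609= 28/29  =  2^2 * 7^1* 29^( - 1)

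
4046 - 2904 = 1142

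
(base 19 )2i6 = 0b10000101110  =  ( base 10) 1070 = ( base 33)WE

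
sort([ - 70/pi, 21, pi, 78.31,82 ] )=[ - 70/pi, pi, 21,78.31, 82 ] 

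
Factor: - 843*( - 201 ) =3^2*67^1*281^1 = 169443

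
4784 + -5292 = -508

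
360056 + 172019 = 532075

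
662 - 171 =491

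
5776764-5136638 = 640126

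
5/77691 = 5/77691 = 0.00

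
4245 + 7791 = 12036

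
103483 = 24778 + 78705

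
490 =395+95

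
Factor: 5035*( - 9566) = - 2^1*5^1*19^1*53^1 * 4783^1 = -48164810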